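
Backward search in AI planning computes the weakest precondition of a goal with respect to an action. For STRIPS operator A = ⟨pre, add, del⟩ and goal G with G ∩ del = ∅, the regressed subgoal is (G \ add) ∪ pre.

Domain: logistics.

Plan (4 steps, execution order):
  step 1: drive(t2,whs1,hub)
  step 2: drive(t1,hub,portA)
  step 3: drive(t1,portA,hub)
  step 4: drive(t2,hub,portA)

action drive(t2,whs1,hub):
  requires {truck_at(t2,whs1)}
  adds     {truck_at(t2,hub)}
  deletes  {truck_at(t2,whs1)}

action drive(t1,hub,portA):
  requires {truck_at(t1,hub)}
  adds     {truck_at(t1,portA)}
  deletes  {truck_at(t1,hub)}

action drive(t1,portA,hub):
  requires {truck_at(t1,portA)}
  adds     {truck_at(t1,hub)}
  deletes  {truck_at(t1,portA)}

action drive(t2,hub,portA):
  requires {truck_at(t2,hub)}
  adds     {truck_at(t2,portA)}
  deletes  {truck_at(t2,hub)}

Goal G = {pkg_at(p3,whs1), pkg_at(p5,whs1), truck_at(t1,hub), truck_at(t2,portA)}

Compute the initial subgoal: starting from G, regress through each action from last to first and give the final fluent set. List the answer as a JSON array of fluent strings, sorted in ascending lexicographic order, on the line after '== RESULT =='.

Regress step by step:
  through step 4 (drive(t2,hub,portA)): drop {truck_at(t2,portA)}, keep {pkg_at(p3,whs1), pkg_at(p5,whs1), truck_at(t1,hub)}, require {truck_at(t2,hub)}
    → {pkg_at(p3,whs1), pkg_at(p5,whs1), truck_at(t1,hub), truck_at(t2,hub)}
  through step 3 (drive(t1,portA,hub)): drop {truck_at(t1,hub)}, keep {pkg_at(p3,whs1), pkg_at(p5,whs1), truck_at(t2,hub)}, require {truck_at(t1,portA)}
    → {pkg_at(p3,whs1), pkg_at(p5,whs1), truck_at(t1,portA), truck_at(t2,hub)}
  through step 2 (drive(t1,hub,portA)): drop {truck_at(t1,portA)}, keep {pkg_at(p3,whs1), pkg_at(p5,whs1), truck_at(t2,hub)}, require {truck_at(t1,hub)}
    → {pkg_at(p3,whs1), pkg_at(p5,whs1), truck_at(t1,hub), truck_at(t2,hub)}
  through step 1 (drive(t2,whs1,hub)): drop {truck_at(t2,hub)}, keep {pkg_at(p3,whs1), pkg_at(p5,whs1), truck_at(t1,hub)}, require {truck_at(t2,whs1)}
    → {pkg_at(p3,whs1), pkg_at(p5,whs1), truck_at(t1,hub), truck_at(t2,whs1)}

== RESULT ==
["pkg_at(p3,whs1)", "pkg_at(p5,whs1)", "truck_at(t1,hub)", "truck_at(t2,whs1)"]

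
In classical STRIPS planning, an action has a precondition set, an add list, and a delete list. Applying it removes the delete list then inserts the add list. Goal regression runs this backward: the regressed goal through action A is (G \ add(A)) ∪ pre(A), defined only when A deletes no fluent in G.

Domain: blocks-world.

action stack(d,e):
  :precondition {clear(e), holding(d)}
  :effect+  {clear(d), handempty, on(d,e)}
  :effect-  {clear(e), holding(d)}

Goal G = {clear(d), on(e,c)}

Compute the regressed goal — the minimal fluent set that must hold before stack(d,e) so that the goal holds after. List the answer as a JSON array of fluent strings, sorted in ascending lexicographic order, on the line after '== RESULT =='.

Compute (G \ add) ∪ pre:
  G ∩ del = {}  (empty — regression defined)
  G \ add = {clear(d), on(e,c)} \ {clear(d), handempty, on(d,e)} = {on(e,c)}
  ∪ pre   = {on(e,c)} ∪ {clear(e), holding(d)}
          = {clear(e), holding(d), on(e,c)}

== RESULT ==
["clear(e)", "holding(d)", "on(e,c)"]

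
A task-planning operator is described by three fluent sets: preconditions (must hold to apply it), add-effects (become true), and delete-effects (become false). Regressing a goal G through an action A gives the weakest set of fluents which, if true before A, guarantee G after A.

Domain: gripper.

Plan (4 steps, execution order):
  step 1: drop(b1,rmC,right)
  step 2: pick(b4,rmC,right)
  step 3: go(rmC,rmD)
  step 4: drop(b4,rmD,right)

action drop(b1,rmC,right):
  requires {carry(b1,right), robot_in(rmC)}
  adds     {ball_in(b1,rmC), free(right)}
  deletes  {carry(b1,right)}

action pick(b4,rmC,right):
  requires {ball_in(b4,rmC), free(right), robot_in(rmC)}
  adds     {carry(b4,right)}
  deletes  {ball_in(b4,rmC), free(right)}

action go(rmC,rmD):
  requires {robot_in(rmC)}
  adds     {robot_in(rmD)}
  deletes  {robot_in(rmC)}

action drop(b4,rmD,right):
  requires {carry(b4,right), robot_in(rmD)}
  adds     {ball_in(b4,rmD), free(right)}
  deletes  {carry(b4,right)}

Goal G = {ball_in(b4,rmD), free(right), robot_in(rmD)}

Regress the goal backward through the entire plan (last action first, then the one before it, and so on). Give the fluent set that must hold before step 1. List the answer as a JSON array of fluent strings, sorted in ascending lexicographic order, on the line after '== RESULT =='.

Regress step by step:
  through step 4 (drop(b4,rmD,right)): drop {ball_in(b4,rmD), free(right)}, keep {robot_in(rmD)}, require {carry(b4,right), robot_in(rmD)}
    → {carry(b4,right), robot_in(rmD)}
  through step 3 (go(rmC,rmD)): drop {robot_in(rmD)}, keep {carry(b4,right)}, require {robot_in(rmC)}
    → {carry(b4,right), robot_in(rmC)}
  through step 2 (pick(b4,rmC,right)): drop {carry(b4,right)}, keep {robot_in(rmC)}, require {ball_in(b4,rmC), free(right), robot_in(rmC)}
    → {ball_in(b4,rmC), free(right), robot_in(rmC)}
  through step 1 (drop(b1,rmC,right)): drop {free(right)}, keep {ball_in(b4,rmC), robot_in(rmC)}, require {carry(b1,right), robot_in(rmC)}
    → {ball_in(b4,rmC), carry(b1,right), robot_in(rmC)}

== RESULT ==
["ball_in(b4,rmC)", "carry(b1,right)", "robot_in(rmC)"]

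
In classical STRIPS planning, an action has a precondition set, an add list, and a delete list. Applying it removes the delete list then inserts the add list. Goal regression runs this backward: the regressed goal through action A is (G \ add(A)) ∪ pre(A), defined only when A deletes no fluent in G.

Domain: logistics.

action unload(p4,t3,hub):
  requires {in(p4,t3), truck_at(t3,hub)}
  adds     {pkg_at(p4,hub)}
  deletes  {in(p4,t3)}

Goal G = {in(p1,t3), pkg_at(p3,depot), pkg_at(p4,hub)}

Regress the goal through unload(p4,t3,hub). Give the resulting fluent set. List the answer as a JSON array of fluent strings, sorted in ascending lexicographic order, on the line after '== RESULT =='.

Regress:
  G ∩ del = {}  (empty — regression defined)
  G \ add = {in(p1,t3), pkg_at(p3,depot), pkg_at(p4,hub)} \ {pkg_at(p4,hub)} = {in(p1,t3), pkg_at(p3,depot)}
  ∪ pre   = {in(p1,t3), pkg_at(p3,depot)} ∪ {in(p4,t3), truck_at(t3,hub)}
          = {in(p1,t3), in(p4,t3), pkg_at(p3,depot), truck_at(t3,hub)}

== RESULT ==
["in(p1,t3)", "in(p4,t3)", "pkg_at(p3,depot)", "truck_at(t3,hub)"]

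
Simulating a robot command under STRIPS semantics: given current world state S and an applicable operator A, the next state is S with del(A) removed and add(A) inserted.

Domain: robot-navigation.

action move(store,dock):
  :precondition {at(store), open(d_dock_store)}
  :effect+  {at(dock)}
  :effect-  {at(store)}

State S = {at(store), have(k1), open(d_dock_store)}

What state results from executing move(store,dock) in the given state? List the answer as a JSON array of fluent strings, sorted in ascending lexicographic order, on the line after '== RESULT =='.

Progress:
  pre ⊆ S: {at(store), open(d_dock_store)} ⊆ S  — applicable
  S \ del = {have(k1), open(d_dock_store)}
  ∪ add   = {at(dock), have(k1), open(d_dock_store)}

== RESULT ==
["at(dock)", "have(k1)", "open(d_dock_store)"]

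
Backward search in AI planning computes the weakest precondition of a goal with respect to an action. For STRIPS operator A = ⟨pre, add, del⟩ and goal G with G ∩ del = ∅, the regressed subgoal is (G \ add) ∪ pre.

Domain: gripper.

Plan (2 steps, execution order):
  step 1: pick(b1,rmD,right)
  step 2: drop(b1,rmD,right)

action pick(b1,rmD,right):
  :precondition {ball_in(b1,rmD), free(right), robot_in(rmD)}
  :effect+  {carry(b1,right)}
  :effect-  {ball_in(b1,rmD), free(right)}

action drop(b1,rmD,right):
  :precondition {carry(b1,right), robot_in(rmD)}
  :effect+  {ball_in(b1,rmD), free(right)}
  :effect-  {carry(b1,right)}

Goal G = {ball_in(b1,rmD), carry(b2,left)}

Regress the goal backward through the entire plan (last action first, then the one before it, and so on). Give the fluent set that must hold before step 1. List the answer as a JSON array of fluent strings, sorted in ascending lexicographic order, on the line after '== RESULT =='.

Work backward from the goal:
  through step 2 (drop(b1,rmD,right)): drop {ball_in(b1,rmD)}, keep {carry(b2,left)}, require {carry(b1,right), robot_in(rmD)}
    → {carry(b1,right), carry(b2,left), robot_in(rmD)}
  through step 1 (pick(b1,rmD,right)): drop {carry(b1,right)}, keep {carry(b2,left), robot_in(rmD)}, require {ball_in(b1,rmD), free(right), robot_in(rmD)}
    → {ball_in(b1,rmD), carry(b2,left), free(right), robot_in(rmD)}

== RESULT ==
["ball_in(b1,rmD)", "carry(b2,left)", "free(right)", "robot_in(rmD)"]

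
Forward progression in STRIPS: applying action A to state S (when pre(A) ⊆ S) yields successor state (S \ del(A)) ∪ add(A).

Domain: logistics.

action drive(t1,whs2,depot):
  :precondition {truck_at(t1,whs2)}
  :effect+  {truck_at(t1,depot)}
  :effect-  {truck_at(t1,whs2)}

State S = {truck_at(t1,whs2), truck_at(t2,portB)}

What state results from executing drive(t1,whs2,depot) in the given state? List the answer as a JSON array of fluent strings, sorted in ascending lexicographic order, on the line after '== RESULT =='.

Progress:
  pre ⊆ S: {truck_at(t1,whs2)} ⊆ S  — applicable
  S \ del = {truck_at(t2,portB)}
  ∪ add   = {truck_at(t1,depot), truck_at(t2,portB)}

== RESULT ==
["truck_at(t1,depot)", "truck_at(t2,portB)"]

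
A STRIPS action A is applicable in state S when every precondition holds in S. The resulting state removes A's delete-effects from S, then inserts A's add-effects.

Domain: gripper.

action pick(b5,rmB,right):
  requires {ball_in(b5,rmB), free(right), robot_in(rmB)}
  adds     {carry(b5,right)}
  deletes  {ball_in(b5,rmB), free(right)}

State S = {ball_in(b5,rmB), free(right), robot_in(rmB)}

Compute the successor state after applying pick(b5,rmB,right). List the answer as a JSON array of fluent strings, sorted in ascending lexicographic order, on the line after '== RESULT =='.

Progress:
  pre ⊆ S: {ball_in(b5,rmB), free(right), robot_in(rmB)} ⊆ S  — applicable
  S \ del = {robot_in(rmB)}
  ∪ add   = {carry(b5,right), robot_in(rmB)}

== RESULT ==
["carry(b5,right)", "robot_in(rmB)"]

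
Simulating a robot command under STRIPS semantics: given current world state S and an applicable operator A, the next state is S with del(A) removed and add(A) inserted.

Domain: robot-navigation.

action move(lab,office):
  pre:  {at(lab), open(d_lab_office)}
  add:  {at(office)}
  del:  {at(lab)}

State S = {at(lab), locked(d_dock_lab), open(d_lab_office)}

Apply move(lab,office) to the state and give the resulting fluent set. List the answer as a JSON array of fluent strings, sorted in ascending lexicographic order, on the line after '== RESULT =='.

Progress:
  pre ⊆ S: {at(lab), open(d_lab_office)} ⊆ S  — applicable
  S \ del = {locked(d_dock_lab), open(d_lab_office)}
  ∪ add   = {at(office), locked(d_dock_lab), open(d_lab_office)}

== RESULT ==
["at(office)", "locked(d_dock_lab)", "open(d_lab_office)"]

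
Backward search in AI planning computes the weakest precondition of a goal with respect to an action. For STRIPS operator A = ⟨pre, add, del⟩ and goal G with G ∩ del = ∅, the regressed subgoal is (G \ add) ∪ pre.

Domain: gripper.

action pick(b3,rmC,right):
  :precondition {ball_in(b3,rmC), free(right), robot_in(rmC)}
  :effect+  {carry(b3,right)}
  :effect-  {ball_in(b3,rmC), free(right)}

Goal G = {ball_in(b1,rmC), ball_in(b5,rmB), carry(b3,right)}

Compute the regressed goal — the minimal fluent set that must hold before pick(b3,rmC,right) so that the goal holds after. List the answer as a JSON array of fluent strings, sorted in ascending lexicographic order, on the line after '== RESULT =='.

Regress:
  G ∩ del = {}  (empty — regression defined)
  G \ add = {ball_in(b1,rmC), ball_in(b5,rmB), carry(b3,right)} \ {carry(b3,right)} = {ball_in(b1,rmC), ball_in(b5,rmB)}
  ∪ pre   = {ball_in(b1,rmC), ball_in(b5,rmB)} ∪ {ball_in(b3,rmC), free(right), robot_in(rmC)}
          = {ball_in(b1,rmC), ball_in(b3,rmC), ball_in(b5,rmB), free(right), robot_in(rmC)}

== RESULT ==
["ball_in(b1,rmC)", "ball_in(b3,rmC)", "ball_in(b5,rmB)", "free(right)", "robot_in(rmC)"]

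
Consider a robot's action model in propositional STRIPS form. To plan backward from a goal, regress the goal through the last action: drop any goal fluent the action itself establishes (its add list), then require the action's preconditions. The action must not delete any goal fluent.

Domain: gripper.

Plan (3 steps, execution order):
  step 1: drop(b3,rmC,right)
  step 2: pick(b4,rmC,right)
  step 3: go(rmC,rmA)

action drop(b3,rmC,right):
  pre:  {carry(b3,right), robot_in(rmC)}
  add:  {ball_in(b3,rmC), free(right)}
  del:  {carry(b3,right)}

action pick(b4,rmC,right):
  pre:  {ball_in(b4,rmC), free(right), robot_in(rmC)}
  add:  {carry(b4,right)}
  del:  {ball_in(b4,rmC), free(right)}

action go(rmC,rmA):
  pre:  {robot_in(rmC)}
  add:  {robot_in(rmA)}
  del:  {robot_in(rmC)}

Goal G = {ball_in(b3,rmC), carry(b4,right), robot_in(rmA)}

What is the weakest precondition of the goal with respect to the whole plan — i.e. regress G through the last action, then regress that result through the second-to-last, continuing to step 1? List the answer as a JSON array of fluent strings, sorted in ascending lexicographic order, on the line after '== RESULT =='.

Regress step by step:
  through step 3 (go(rmC,rmA)): drop {robot_in(rmA)}, keep {ball_in(b3,rmC), carry(b4,right)}, require {robot_in(rmC)}
    → {ball_in(b3,rmC), carry(b4,right), robot_in(rmC)}
  through step 2 (pick(b4,rmC,right)): drop {carry(b4,right)}, keep {ball_in(b3,rmC), robot_in(rmC)}, require {ball_in(b4,rmC), free(right), robot_in(rmC)}
    → {ball_in(b3,rmC), ball_in(b4,rmC), free(right), robot_in(rmC)}
  through step 1 (drop(b3,rmC,right)): drop {ball_in(b3,rmC), free(right)}, keep {ball_in(b4,rmC), robot_in(rmC)}, require {carry(b3,right), robot_in(rmC)}
    → {ball_in(b4,rmC), carry(b3,right), robot_in(rmC)}

== RESULT ==
["ball_in(b4,rmC)", "carry(b3,right)", "robot_in(rmC)"]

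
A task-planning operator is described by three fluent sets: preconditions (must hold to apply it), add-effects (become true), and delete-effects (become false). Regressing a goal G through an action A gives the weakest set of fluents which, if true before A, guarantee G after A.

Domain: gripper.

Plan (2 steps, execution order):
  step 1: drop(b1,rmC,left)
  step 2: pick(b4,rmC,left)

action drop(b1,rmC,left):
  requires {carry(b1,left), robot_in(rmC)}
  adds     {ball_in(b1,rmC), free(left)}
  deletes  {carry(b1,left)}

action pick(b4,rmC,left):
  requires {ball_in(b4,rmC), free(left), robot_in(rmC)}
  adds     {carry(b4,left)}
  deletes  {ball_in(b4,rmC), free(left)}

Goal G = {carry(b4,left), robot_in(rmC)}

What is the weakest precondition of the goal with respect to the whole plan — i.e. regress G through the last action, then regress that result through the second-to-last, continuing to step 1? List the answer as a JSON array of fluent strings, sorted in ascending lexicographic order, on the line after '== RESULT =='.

Regress step by step:
  through step 2 (pick(b4,rmC,left)): drop {carry(b4,left)}, keep {robot_in(rmC)}, require {ball_in(b4,rmC), free(left), robot_in(rmC)}
    → {ball_in(b4,rmC), free(left), robot_in(rmC)}
  through step 1 (drop(b1,rmC,left)): drop {free(left)}, keep {ball_in(b4,rmC), robot_in(rmC)}, require {carry(b1,left), robot_in(rmC)}
    → {ball_in(b4,rmC), carry(b1,left), robot_in(rmC)}

== RESULT ==
["ball_in(b4,rmC)", "carry(b1,left)", "robot_in(rmC)"]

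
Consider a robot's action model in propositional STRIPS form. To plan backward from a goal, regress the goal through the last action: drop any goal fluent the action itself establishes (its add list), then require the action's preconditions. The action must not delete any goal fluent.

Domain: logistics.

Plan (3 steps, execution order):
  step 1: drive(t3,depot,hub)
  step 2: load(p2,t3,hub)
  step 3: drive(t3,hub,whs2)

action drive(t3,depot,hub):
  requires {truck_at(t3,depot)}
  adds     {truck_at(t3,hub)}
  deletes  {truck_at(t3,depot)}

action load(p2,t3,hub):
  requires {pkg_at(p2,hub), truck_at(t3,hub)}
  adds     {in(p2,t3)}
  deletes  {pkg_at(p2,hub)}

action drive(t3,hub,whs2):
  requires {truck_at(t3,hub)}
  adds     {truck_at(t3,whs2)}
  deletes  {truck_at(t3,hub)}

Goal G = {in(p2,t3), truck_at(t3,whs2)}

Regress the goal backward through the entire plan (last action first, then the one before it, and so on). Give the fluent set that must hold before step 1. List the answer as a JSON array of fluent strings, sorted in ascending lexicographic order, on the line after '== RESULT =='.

Work backward from the goal:
  through step 3 (drive(t3,hub,whs2)): drop {truck_at(t3,whs2)}, keep {in(p2,t3)}, require {truck_at(t3,hub)}
    → {in(p2,t3), truck_at(t3,hub)}
  through step 2 (load(p2,t3,hub)): drop {in(p2,t3)}, keep {truck_at(t3,hub)}, require {pkg_at(p2,hub), truck_at(t3,hub)}
    → {pkg_at(p2,hub), truck_at(t3,hub)}
  through step 1 (drive(t3,depot,hub)): drop {truck_at(t3,hub)}, keep {pkg_at(p2,hub)}, require {truck_at(t3,depot)}
    → {pkg_at(p2,hub), truck_at(t3,depot)}

== RESULT ==
["pkg_at(p2,hub)", "truck_at(t3,depot)"]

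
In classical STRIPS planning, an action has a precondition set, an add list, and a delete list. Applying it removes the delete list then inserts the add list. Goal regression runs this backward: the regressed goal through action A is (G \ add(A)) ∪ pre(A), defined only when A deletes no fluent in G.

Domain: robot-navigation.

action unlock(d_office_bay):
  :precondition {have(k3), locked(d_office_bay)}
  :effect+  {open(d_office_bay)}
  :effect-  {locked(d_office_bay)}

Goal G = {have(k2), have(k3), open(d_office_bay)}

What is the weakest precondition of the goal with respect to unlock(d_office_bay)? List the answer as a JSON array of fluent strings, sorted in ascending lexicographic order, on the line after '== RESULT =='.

Compute (G \ add) ∪ pre:
  G ∩ del = {}  (empty — regression defined)
  G \ add = {have(k2), have(k3), open(d_office_bay)} \ {open(d_office_bay)} = {have(k2), have(k3)}
  ∪ pre   = {have(k2), have(k3)} ∪ {have(k3), locked(d_office_bay)}
          = {have(k2), have(k3), locked(d_office_bay)}

== RESULT ==
["have(k2)", "have(k3)", "locked(d_office_bay)"]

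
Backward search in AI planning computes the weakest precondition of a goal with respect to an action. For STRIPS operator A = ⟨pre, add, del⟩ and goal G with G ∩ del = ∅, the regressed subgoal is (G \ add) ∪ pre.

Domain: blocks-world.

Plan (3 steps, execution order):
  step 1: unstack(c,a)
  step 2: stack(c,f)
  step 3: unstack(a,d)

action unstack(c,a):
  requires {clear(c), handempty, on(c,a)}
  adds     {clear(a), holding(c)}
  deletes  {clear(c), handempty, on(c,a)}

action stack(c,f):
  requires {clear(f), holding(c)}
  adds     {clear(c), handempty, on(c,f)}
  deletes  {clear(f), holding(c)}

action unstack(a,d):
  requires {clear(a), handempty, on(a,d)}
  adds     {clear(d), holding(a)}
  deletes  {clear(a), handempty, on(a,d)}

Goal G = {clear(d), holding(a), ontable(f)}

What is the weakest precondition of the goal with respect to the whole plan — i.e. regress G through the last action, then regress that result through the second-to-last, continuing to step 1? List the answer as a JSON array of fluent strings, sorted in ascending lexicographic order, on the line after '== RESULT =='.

Work backward from the goal:
  through step 3 (unstack(a,d)): drop {clear(d), holding(a)}, keep {ontable(f)}, require {clear(a), handempty, on(a,d)}
    → {clear(a), handempty, on(a,d), ontable(f)}
  through step 2 (stack(c,f)): drop {handempty}, keep {clear(a), on(a,d), ontable(f)}, require {clear(f), holding(c)}
    → {clear(a), clear(f), holding(c), on(a,d), ontable(f)}
  through step 1 (unstack(c,a)): drop {clear(a), holding(c)}, keep {clear(f), on(a,d), ontable(f)}, require {clear(c), handempty, on(c,a)}
    → {clear(c), clear(f), handempty, on(a,d), on(c,a), ontable(f)}

== RESULT ==
["clear(c)", "clear(f)", "handempty", "on(a,d)", "on(c,a)", "ontable(f)"]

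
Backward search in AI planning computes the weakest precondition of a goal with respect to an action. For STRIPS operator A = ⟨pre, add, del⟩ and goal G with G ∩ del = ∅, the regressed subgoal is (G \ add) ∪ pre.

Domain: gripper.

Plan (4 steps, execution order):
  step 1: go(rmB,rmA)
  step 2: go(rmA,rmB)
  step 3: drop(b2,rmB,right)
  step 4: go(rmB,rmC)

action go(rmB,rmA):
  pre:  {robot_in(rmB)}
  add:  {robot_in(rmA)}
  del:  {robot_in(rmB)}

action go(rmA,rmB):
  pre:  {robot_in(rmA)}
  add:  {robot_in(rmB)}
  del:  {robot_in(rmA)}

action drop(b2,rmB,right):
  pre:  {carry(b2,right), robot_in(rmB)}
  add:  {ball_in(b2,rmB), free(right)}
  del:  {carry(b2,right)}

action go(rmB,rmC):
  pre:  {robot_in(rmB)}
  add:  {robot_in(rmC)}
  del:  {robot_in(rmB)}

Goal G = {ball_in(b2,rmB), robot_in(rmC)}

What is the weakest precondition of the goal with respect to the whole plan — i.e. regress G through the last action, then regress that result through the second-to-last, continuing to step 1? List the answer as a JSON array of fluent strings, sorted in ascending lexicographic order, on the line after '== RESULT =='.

Work backward from the goal:
  through step 4 (go(rmB,rmC)): drop {robot_in(rmC)}, keep {ball_in(b2,rmB)}, require {robot_in(rmB)}
    → {ball_in(b2,rmB), robot_in(rmB)}
  through step 3 (drop(b2,rmB,right)): drop {ball_in(b2,rmB)}, keep {robot_in(rmB)}, require {carry(b2,right), robot_in(rmB)}
    → {carry(b2,right), robot_in(rmB)}
  through step 2 (go(rmA,rmB)): drop {robot_in(rmB)}, keep {carry(b2,right)}, require {robot_in(rmA)}
    → {carry(b2,right), robot_in(rmA)}
  through step 1 (go(rmB,rmA)): drop {robot_in(rmA)}, keep {carry(b2,right)}, require {robot_in(rmB)}
    → {carry(b2,right), robot_in(rmB)}

== RESULT ==
["carry(b2,right)", "robot_in(rmB)"]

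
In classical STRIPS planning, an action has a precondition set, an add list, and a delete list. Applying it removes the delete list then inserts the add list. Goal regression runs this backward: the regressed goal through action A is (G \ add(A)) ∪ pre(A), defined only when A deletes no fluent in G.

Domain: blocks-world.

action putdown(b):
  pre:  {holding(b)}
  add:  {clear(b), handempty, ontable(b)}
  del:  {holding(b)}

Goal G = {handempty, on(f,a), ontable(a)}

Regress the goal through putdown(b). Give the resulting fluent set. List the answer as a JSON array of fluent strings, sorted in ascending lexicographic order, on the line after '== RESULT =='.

Compute (G \ add) ∪ pre:
  G ∩ del = {}  (empty — regression defined)
  G \ add = {handempty, on(f,a), ontable(a)} \ {clear(b), handempty, ontable(b)} = {on(f,a), ontable(a)}
  ∪ pre   = {on(f,a), ontable(a)} ∪ {holding(b)}
          = {holding(b), on(f,a), ontable(a)}

== RESULT ==
["holding(b)", "on(f,a)", "ontable(a)"]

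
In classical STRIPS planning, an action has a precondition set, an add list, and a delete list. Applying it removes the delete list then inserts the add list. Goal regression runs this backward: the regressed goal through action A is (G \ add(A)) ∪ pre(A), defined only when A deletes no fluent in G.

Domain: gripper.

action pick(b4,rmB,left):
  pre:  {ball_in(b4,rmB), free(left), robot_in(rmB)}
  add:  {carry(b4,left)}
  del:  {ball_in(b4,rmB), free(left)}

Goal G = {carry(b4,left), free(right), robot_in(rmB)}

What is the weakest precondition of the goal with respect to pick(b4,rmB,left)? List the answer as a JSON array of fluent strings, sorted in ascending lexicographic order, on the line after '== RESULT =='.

Compute (G \ add) ∪ pre:
  G ∩ del = {}  (empty — regression defined)
  G \ add = {carry(b4,left), free(right), robot_in(rmB)} \ {carry(b4,left)} = {free(right), robot_in(rmB)}
  ∪ pre   = {free(right), robot_in(rmB)} ∪ {ball_in(b4,rmB), free(left), robot_in(rmB)}
          = {ball_in(b4,rmB), free(left), free(right), robot_in(rmB)}

== RESULT ==
["ball_in(b4,rmB)", "free(left)", "free(right)", "robot_in(rmB)"]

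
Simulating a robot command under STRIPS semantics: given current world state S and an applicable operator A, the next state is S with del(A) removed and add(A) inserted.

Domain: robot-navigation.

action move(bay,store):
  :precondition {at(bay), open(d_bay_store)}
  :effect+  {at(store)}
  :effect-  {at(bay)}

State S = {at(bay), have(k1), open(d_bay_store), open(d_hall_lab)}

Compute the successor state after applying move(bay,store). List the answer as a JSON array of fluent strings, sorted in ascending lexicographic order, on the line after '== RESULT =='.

Compute (S \ del) ∪ add:
  pre ⊆ S: {at(bay), open(d_bay_store)} ⊆ S  — applicable
  S \ del = {have(k1), open(d_bay_store), open(d_hall_lab)}
  ∪ add   = {at(store), have(k1), open(d_bay_store), open(d_hall_lab)}

== RESULT ==
["at(store)", "have(k1)", "open(d_bay_store)", "open(d_hall_lab)"]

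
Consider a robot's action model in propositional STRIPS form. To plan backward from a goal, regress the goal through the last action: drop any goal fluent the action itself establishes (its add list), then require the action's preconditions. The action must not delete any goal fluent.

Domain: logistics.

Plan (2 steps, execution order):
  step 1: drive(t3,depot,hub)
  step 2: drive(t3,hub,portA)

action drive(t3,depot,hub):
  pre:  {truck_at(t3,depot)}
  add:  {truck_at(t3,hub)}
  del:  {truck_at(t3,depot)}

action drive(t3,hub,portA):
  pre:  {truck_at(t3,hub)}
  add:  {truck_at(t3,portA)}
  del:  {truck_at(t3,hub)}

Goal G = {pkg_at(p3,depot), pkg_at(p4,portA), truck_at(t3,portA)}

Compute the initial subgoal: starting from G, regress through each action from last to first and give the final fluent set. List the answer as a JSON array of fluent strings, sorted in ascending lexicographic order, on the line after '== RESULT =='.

Work backward from the goal:
  through step 2 (drive(t3,hub,portA)): drop {truck_at(t3,portA)}, keep {pkg_at(p3,depot), pkg_at(p4,portA)}, require {truck_at(t3,hub)}
    → {pkg_at(p3,depot), pkg_at(p4,portA), truck_at(t3,hub)}
  through step 1 (drive(t3,depot,hub)): drop {truck_at(t3,hub)}, keep {pkg_at(p3,depot), pkg_at(p4,portA)}, require {truck_at(t3,depot)}
    → {pkg_at(p3,depot), pkg_at(p4,portA), truck_at(t3,depot)}

== RESULT ==
["pkg_at(p3,depot)", "pkg_at(p4,portA)", "truck_at(t3,depot)"]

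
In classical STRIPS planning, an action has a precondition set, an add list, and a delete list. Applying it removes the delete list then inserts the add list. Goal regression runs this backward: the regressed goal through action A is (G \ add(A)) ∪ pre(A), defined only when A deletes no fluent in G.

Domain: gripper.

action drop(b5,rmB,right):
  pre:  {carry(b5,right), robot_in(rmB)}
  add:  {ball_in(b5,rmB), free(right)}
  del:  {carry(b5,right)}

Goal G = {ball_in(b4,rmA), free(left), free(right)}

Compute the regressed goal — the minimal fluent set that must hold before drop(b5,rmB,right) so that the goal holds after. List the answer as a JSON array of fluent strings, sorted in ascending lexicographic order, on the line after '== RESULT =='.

Compute (G \ add) ∪ pre:
  G ∩ del = {}  (empty — regression defined)
  G \ add = {ball_in(b4,rmA), free(left), free(right)} \ {ball_in(b5,rmB), free(right)} = {ball_in(b4,rmA), free(left)}
  ∪ pre   = {ball_in(b4,rmA), free(left)} ∪ {carry(b5,right), robot_in(rmB)}
          = {ball_in(b4,rmA), carry(b5,right), free(left), robot_in(rmB)}

== RESULT ==
["ball_in(b4,rmA)", "carry(b5,right)", "free(left)", "robot_in(rmB)"]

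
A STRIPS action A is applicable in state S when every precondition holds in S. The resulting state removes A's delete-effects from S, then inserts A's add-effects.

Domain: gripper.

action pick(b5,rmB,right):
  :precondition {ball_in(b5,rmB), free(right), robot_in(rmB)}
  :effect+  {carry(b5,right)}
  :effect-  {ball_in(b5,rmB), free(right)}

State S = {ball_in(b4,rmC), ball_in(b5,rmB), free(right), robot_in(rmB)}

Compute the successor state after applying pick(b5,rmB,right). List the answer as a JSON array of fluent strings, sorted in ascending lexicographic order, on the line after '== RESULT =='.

Compute (S \ del) ∪ add:
  pre ⊆ S: {ball_in(b5,rmB), free(right), robot_in(rmB)} ⊆ S  — applicable
  S \ del = {ball_in(b4,rmC), robot_in(rmB)}
  ∪ add   = {ball_in(b4,rmC), carry(b5,right), robot_in(rmB)}

== RESULT ==
["ball_in(b4,rmC)", "carry(b5,right)", "robot_in(rmB)"]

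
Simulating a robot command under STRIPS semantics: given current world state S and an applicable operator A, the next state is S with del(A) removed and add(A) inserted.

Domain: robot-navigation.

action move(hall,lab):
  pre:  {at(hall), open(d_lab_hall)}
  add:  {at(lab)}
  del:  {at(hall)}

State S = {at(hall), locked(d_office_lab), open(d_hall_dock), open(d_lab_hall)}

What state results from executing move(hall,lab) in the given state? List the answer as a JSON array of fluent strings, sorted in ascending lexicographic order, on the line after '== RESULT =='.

Progress:
  pre ⊆ S: {at(hall), open(d_lab_hall)} ⊆ S  — applicable
  S \ del = {locked(d_office_lab), open(d_hall_dock), open(d_lab_hall)}
  ∪ add   = {at(lab), locked(d_office_lab), open(d_hall_dock), open(d_lab_hall)}

== RESULT ==
["at(lab)", "locked(d_office_lab)", "open(d_hall_dock)", "open(d_lab_hall)"]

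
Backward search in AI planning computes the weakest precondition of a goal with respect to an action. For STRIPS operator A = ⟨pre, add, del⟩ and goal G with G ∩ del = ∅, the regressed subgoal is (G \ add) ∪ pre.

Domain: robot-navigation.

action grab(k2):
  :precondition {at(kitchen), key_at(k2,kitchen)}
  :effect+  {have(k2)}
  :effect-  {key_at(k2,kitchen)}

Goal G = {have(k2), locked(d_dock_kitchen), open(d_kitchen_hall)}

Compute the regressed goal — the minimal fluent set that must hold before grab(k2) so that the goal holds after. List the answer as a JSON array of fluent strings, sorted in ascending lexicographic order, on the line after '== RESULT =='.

Compute (G \ add) ∪ pre:
  G ∩ del = {}  (empty — regression defined)
  G \ add = {have(k2), locked(d_dock_kitchen), open(d_kitchen_hall)} \ {have(k2)} = {locked(d_dock_kitchen), open(d_kitchen_hall)}
  ∪ pre   = {locked(d_dock_kitchen), open(d_kitchen_hall)} ∪ {at(kitchen), key_at(k2,kitchen)}
          = {at(kitchen), key_at(k2,kitchen), locked(d_dock_kitchen), open(d_kitchen_hall)}

== RESULT ==
["at(kitchen)", "key_at(k2,kitchen)", "locked(d_dock_kitchen)", "open(d_kitchen_hall)"]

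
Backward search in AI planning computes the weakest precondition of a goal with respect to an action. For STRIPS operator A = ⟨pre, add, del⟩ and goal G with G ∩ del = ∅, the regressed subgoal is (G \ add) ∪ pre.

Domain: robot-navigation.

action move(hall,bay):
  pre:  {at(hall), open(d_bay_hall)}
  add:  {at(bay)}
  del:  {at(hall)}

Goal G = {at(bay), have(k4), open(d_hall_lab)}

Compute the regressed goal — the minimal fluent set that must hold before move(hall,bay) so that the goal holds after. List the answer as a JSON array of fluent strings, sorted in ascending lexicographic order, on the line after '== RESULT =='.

Regress:
  G ∩ del = {}  (empty — regression defined)
  G \ add = {at(bay), have(k4), open(d_hall_lab)} \ {at(bay)} = {have(k4), open(d_hall_lab)}
  ∪ pre   = {have(k4), open(d_hall_lab)} ∪ {at(hall), open(d_bay_hall)}
          = {at(hall), have(k4), open(d_bay_hall), open(d_hall_lab)}

== RESULT ==
["at(hall)", "have(k4)", "open(d_bay_hall)", "open(d_hall_lab)"]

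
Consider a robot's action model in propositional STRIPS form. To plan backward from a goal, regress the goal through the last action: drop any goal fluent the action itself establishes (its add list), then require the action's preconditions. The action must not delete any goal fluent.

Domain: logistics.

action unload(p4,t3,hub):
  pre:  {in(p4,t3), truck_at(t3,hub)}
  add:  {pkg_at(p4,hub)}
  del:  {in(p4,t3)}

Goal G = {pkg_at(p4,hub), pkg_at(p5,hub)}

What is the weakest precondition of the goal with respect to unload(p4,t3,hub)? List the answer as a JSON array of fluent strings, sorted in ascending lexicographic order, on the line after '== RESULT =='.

Regress:
  G ∩ del = {}  (empty — regression defined)
  G \ add = {pkg_at(p4,hub), pkg_at(p5,hub)} \ {pkg_at(p4,hub)} = {pkg_at(p5,hub)}
  ∪ pre   = {pkg_at(p5,hub)} ∪ {in(p4,t3), truck_at(t3,hub)}
          = {in(p4,t3), pkg_at(p5,hub), truck_at(t3,hub)}

== RESULT ==
["in(p4,t3)", "pkg_at(p5,hub)", "truck_at(t3,hub)"]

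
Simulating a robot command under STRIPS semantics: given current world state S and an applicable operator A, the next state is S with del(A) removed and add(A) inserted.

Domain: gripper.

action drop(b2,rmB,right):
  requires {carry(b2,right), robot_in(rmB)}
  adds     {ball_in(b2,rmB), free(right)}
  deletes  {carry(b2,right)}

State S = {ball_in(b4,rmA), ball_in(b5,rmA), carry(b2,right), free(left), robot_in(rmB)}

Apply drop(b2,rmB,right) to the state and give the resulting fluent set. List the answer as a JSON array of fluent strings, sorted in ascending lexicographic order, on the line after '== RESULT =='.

Compute (S \ del) ∪ add:
  pre ⊆ S: {carry(b2,right), robot_in(rmB)} ⊆ S  — applicable
  S \ del = {ball_in(b4,rmA), ball_in(b5,rmA), free(left), robot_in(rmB)}
  ∪ add   = {ball_in(b2,rmB), ball_in(b4,rmA), ball_in(b5,rmA), free(left), free(right), robot_in(rmB)}

== RESULT ==
["ball_in(b2,rmB)", "ball_in(b4,rmA)", "ball_in(b5,rmA)", "free(left)", "free(right)", "robot_in(rmB)"]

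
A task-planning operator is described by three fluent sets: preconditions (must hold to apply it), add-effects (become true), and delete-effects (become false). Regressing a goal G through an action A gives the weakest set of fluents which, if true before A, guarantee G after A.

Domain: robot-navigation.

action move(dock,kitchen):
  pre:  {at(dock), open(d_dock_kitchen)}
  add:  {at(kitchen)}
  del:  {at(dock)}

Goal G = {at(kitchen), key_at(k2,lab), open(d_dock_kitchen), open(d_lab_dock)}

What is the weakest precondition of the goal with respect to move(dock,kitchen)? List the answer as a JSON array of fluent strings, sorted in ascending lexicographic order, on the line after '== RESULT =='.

Compute (G \ add) ∪ pre:
  G ∩ del = {}  (empty — regression defined)
  G \ add = {at(kitchen), key_at(k2,lab), open(d_dock_kitchen), open(d_lab_dock)} \ {at(kitchen)} = {key_at(k2,lab), open(d_dock_kitchen), open(d_lab_dock)}
  ∪ pre   = {key_at(k2,lab), open(d_dock_kitchen), open(d_lab_dock)} ∪ {at(dock), open(d_dock_kitchen)}
          = {at(dock), key_at(k2,lab), open(d_dock_kitchen), open(d_lab_dock)}

== RESULT ==
["at(dock)", "key_at(k2,lab)", "open(d_dock_kitchen)", "open(d_lab_dock)"]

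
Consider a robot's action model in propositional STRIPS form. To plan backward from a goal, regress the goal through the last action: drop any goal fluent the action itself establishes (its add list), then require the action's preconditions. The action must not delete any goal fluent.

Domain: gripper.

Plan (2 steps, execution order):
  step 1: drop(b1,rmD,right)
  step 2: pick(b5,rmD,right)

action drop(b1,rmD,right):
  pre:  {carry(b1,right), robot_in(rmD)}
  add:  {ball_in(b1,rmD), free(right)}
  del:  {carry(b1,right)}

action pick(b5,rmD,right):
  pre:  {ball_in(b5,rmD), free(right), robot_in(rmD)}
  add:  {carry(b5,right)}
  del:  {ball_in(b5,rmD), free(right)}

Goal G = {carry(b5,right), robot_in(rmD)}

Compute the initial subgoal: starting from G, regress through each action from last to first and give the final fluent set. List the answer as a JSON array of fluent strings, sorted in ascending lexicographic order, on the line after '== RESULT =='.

Work backward from the goal:
  through step 2 (pick(b5,rmD,right)): drop {carry(b5,right)}, keep {robot_in(rmD)}, require {ball_in(b5,rmD), free(right), robot_in(rmD)}
    → {ball_in(b5,rmD), free(right), robot_in(rmD)}
  through step 1 (drop(b1,rmD,right)): drop {free(right)}, keep {ball_in(b5,rmD), robot_in(rmD)}, require {carry(b1,right), robot_in(rmD)}
    → {ball_in(b5,rmD), carry(b1,right), robot_in(rmD)}

== RESULT ==
["ball_in(b5,rmD)", "carry(b1,right)", "robot_in(rmD)"]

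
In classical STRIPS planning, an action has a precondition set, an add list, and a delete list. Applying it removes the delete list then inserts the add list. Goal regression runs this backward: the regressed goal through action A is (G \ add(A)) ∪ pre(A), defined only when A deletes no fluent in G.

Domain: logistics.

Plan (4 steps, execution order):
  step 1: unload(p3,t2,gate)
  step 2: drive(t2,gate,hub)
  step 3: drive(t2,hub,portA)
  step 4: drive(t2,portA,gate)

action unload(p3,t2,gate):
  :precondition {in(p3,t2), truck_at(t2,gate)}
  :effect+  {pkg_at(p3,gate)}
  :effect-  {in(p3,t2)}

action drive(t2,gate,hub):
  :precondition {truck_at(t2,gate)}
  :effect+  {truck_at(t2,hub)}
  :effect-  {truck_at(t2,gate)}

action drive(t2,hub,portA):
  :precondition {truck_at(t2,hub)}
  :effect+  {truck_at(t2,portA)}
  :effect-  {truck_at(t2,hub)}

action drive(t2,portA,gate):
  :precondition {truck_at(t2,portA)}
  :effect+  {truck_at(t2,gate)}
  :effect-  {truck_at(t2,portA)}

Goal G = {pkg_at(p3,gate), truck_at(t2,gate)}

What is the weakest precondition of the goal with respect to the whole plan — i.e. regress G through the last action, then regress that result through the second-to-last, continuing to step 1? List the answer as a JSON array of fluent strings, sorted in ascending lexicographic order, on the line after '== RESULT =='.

Regress step by step:
  through step 4 (drive(t2,portA,gate)): drop {truck_at(t2,gate)}, keep {pkg_at(p3,gate)}, require {truck_at(t2,portA)}
    → {pkg_at(p3,gate), truck_at(t2,portA)}
  through step 3 (drive(t2,hub,portA)): drop {truck_at(t2,portA)}, keep {pkg_at(p3,gate)}, require {truck_at(t2,hub)}
    → {pkg_at(p3,gate), truck_at(t2,hub)}
  through step 2 (drive(t2,gate,hub)): drop {truck_at(t2,hub)}, keep {pkg_at(p3,gate)}, require {truck_at(t2,gate)}
    → {pkg_at(p3,gate), truck_at(t2,gate)}
  through step 1 (unload(p3,t2,gate)): drop {pkg_at(p3,gate)}, keep {truck_at(t2,gate)}, require {in(p3,t2), truck_at(t2,gate)}
    → {in(p3,t2), truck_at(t2,gate)}

== RESULT ==
["in(p3,t2)", "truck_at(t2,gate)"]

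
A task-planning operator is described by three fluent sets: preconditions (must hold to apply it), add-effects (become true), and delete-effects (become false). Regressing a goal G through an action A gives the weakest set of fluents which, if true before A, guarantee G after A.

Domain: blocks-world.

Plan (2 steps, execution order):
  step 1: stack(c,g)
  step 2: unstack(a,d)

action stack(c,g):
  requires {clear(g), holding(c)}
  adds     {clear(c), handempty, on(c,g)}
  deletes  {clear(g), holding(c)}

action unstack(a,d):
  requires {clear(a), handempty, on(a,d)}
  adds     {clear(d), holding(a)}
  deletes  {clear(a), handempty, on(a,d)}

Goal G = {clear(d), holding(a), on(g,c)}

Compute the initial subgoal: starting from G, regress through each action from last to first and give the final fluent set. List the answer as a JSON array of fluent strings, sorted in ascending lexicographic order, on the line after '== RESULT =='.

Regress step by step:
  through step 2 (unstack(a,d)): drop {clear(d), holding(a)}, keep {on(g,c)}, require {clear(a), handempty, on(a,d)}
    → {clear(a), handempty, on(a,d), on(g,c)}
  through step 1 (stack(c,g)): drop {handempty}, keep {clear(a), on(a,d), on(g,c)}, require {clear(g), holding(c)}
    → {clear(a), clear(g), holding(c), on(a,d), on(g,c)}

== RESULT ==
["clear(a)", "clear(g)", "holding(c)", "on(a,d)", "on(g,c)"]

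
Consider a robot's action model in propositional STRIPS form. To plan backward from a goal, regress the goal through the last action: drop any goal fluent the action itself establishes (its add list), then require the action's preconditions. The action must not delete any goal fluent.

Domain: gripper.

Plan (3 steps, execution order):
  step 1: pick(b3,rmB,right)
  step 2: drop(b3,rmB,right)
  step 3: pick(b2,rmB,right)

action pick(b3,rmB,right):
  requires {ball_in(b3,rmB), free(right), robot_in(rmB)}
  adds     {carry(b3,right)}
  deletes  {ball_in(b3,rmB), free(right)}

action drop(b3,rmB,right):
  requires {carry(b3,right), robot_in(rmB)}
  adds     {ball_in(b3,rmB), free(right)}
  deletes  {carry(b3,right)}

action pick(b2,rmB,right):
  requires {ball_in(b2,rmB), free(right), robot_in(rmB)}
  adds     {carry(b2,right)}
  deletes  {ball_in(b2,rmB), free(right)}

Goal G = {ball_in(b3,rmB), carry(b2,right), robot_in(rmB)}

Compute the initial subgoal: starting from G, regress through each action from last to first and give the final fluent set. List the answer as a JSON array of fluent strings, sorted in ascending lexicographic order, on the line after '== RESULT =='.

Regress step by step:
  through step 3 (pick(b2,rmB,right)): drop {carry(b2,right)}, keep {ball_in(b3,rmB), robot_in(rmB)}, require {ball_in(b2,rmB), free(right), robot_in(rmB)}
    → {ball_in(b2,rmB), ball_in(b3,rmB), free(right), robot_in(rmB)}
  through step 2 (drop(b3,rmB,right)): drop {ball_in(b3,rmB), free(right)}, keep {ball_in(b2,rmB), robot_in(rmB)}, require {carry(b3,right), robot_in(rmB)}
    → {ball_in(b2,rmB), carry(b3,right), robot_in(rmB)}
  through step 1 (pick(b3,rmB,right)): drop {carry(b3,right)}, keep {ball_in(b2,rmB), robot_in(rmB)}, require {ball_in(b3,rmB), free(right), robot_in(rmB)}
    → {ball_in(b2,rmB), ball_in(b3,rmB), free(right), robot_in(rmB)}

== RESULT ==
["ball_in(b2,rmB)", "ball_in(b3,rmB)", "free(right)", "robot_in(rmB)"]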